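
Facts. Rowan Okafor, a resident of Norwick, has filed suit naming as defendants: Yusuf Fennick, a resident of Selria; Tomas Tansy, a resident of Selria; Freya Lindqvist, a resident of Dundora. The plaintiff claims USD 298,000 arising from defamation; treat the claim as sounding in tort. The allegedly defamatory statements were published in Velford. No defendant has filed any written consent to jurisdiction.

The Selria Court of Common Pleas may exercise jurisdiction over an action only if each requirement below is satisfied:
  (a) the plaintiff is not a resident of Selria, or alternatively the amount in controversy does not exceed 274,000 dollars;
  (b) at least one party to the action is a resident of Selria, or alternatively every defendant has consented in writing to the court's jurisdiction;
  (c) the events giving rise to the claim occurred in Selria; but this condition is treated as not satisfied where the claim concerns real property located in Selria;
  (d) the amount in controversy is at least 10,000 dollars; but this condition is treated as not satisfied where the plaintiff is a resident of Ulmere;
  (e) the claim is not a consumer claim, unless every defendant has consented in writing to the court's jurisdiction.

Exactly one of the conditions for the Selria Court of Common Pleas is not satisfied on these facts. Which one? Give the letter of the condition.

(c)

The Selria Court of Common Pleas:
  (a) The plaintiff resides in Norwick, which is not Selria, so one alternative holds. Satisfied.
  (b) Yusuf Fennick resides in Selria, so one alternative holds. Satisfied.
  (c) The operative events occurred in Velford, not Selria. Condition not met.
  (d) The amount in controversy is USD 298,000, which meets the USD 10,000 floor. And the carve-out is inapplicable — the plaintiff resides in Norwick, not Ulmere. Condition met.
  (e) The claim is a tort claim, not a consumer claim. Condition met.
Only condition (c) fails.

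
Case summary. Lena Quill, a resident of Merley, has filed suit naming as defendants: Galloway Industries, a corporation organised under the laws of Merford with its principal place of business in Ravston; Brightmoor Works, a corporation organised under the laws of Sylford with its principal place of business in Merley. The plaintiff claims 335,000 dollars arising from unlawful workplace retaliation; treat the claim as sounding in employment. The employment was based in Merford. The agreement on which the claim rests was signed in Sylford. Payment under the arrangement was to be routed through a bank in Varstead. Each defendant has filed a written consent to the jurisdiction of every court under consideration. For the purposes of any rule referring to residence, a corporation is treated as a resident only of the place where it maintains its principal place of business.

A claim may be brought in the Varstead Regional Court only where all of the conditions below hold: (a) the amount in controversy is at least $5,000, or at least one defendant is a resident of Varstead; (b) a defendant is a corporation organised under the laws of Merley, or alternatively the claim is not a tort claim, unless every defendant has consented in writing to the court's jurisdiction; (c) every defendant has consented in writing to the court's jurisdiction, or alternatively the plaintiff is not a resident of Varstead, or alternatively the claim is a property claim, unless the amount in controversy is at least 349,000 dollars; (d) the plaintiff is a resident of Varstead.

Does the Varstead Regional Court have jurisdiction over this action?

The Varstead Regional Court:
  (a) The amount in controversy is $335,000, which meets the 5,000 dollars floor, which satisfies one of the alternatives. Met.
  (b) The claim is an employment claim, not a tort claim, so this disjunct is met. Met.
  (c) Every defendant has filed written consent, which satisfies one of the alternatives. Satisfied.
  (d) The plaintiff resides in Merley, not Varstead. Fails.
  → No jurisdiction.

No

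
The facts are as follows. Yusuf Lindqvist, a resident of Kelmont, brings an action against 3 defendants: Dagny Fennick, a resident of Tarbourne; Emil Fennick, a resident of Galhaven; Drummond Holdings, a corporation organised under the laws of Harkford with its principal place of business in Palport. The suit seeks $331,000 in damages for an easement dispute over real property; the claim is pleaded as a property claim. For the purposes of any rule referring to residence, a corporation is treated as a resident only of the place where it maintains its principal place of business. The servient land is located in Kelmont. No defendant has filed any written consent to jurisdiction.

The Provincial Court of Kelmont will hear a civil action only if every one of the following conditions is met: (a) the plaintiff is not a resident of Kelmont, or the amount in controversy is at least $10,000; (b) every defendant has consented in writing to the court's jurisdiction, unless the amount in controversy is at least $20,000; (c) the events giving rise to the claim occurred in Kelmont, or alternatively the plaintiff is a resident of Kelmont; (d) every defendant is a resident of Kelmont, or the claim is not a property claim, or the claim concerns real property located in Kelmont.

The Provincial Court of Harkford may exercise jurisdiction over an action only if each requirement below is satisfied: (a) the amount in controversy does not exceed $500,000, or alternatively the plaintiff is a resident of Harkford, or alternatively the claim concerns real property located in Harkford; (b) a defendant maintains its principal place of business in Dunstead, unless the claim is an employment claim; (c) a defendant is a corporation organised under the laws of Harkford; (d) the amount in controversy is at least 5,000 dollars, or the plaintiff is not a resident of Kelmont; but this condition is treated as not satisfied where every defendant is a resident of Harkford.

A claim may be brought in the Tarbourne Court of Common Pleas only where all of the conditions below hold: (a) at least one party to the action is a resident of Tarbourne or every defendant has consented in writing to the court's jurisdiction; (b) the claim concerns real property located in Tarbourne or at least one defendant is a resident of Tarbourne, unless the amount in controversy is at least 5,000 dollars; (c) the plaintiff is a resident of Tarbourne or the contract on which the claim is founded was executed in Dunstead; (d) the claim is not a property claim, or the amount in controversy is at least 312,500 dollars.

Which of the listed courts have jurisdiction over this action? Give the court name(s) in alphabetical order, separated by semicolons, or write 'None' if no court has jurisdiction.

The Provincial Court of Kelmont:
  (a) The amount in controversy is $331,000, which meets the USD 10,000 floor, so this disjunct is met. Condition met.
  (b) No such written consent has been filed. But the amount in controversy is $331,000, which meets the 20,000 dollars floor, and the 'unless' clause therefore excuses the requirement. Satisfied.
  (c) The operative events occurred in Kelmont, which satisfies one of the alternatives. Condition met.
  (d) The property lies in Kelmont, so this disjunct is met. Satisfied.
  → The court has jurisdiction.
The Provincial Court of Harkford:
  (a) The amount in controversy is $331,000, within the 500,000 dollars ceiling, which satisfies one of the alternatives. Met.
  (b) The corporate defendant(s) have their principal place of business in Palport, not Dunstead. The proviso offers no rescue either, since the claim is a property claim, not an employment claim. Condition not met.
  (c) Drummond Holdings is organised under the laws of Harkford. Condition met.
  (d) The amount in controversy is $331,000, which meets the $5,000 floor — that alternative is enough. The carve-out does not apply: the defendants reside as follows — Dagny Fennick in Tarbourne, Emil Fennick in Galhaven, Drummond Holdings in Palport — not all in Harkford. Satisfied.
  → At least one condition fails; no jurisdiction.
The Tarbourne Court of Common Pleas:
  (a) Dagny Fennick resides in Tarbourne, which satisfies one of the alternatives. Condition met.
  (b) Dagny Fennick resides in Tarbourne, so this disjunct is met. Condition met.
  (c) The plaintiff resides in Kelmont, not Tarbourne; no contract (and hence no place of execution) is alleged — none of the alternatives is met. Not met.
  (d) The amount in controversy is $331,000, which meets the 312,500 dollars floor, which satisfies one of the alternatives. Satisfied.
  → Not every requirement is met — no jurisdiction.

the Provincial Court of Kelmont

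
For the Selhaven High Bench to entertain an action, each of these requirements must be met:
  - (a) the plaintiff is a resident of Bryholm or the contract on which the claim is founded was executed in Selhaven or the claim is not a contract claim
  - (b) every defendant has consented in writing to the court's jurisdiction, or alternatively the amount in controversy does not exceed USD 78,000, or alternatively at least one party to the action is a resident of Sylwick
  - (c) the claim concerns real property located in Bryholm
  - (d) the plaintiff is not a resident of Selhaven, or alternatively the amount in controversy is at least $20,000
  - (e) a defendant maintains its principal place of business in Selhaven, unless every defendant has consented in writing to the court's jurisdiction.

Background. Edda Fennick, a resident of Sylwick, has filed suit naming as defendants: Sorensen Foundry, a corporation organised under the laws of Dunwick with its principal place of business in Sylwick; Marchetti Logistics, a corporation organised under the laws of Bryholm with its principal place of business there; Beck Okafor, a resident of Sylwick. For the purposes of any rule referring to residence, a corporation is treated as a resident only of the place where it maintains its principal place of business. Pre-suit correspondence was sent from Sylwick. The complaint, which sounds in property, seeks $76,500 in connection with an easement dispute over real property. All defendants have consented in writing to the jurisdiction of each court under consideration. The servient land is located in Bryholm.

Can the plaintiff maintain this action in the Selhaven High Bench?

The Selhaven High Bench:
  (a) The claim is a property claim, not a contract claim, so this disjunct is met. Condition met.
  (b) Every defendant has filed written consent, which satisfies one of the alternatives. Satisfied.
  (c) The property lies in Bryholm. Condition met.
  (d) The plaintiff resides in Sylwick, which is not Selhaven — that alternative is enough. Satisfied.
  (e) The corporate defendant(s) have their principal place of business in Bryholm, Sylwick, not Selhaven. The proviso rescues it, though: every defendant has filed written consent. Condition met.
  → All conditions met; jurisdiction exists.

Yes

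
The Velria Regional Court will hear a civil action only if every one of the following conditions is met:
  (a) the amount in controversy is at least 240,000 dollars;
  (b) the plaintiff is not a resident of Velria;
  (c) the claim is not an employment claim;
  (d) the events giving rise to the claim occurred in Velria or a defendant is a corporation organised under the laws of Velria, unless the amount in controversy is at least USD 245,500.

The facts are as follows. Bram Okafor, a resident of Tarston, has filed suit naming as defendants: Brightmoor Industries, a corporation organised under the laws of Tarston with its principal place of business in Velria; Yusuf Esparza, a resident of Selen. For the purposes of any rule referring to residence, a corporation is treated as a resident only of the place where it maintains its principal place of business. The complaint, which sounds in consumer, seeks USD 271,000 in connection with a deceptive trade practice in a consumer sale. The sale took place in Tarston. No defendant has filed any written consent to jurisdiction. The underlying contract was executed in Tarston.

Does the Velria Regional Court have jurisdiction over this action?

Yes

The Velria Regional Court:
  (a) The amount in controversy is USD 271,000, which meets the USD 240,000 floor. Satisfied.
  (b) The plaintiff resides in Tarston, which is not Velria. Met.
  (c) The claim is a consumer claim, not an employment claim. Satisfied.
  (d) The operative events occurred in Tarston, not Velria; the corporate defendant(s) are organised in Tarston, not Velria — every alternative fails. The proviso rescues it, though: the amount in controversy is $271,000, which meets the USD 245,500 floor. Satisfied.
  → Every requirement is satisfied — jurisdiction.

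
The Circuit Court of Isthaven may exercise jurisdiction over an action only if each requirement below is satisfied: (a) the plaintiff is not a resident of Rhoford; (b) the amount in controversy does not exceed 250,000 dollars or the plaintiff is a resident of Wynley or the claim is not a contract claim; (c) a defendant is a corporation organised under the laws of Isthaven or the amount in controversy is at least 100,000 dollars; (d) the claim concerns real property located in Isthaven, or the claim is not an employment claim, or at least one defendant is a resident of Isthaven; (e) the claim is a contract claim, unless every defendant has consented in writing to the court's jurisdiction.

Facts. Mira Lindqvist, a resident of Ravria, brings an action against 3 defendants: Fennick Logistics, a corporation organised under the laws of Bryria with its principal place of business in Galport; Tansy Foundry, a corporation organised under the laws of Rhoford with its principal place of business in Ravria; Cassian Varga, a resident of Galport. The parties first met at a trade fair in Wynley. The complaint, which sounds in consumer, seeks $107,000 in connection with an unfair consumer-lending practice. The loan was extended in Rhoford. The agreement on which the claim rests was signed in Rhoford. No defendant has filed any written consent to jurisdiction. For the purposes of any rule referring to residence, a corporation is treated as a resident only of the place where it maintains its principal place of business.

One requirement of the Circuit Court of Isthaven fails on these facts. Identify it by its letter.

The Circuit Court of Isthaven:
  (a) The plaintiff resides in Ravria, which is not Rhoford. Met.
  (b) The amount in controversy is $107,000, within the 250,000 dollars ceiling, which satisfies one of the alternatives. Condition met.
  (c) The amount in controversy is 107,000 dollars, which meets the USD 100,000 floor, which satisfies one of the alternatives. Met.
  (d) The claim is a consumer claim, not an employment claim, so one alternative holds. Satisfied.
  (e) The claim is a consumer claim, not a contract claim. Nor does the 'unless' clause help: no such written consent has been filed. Not met.
Only condition (e) fails.

(e)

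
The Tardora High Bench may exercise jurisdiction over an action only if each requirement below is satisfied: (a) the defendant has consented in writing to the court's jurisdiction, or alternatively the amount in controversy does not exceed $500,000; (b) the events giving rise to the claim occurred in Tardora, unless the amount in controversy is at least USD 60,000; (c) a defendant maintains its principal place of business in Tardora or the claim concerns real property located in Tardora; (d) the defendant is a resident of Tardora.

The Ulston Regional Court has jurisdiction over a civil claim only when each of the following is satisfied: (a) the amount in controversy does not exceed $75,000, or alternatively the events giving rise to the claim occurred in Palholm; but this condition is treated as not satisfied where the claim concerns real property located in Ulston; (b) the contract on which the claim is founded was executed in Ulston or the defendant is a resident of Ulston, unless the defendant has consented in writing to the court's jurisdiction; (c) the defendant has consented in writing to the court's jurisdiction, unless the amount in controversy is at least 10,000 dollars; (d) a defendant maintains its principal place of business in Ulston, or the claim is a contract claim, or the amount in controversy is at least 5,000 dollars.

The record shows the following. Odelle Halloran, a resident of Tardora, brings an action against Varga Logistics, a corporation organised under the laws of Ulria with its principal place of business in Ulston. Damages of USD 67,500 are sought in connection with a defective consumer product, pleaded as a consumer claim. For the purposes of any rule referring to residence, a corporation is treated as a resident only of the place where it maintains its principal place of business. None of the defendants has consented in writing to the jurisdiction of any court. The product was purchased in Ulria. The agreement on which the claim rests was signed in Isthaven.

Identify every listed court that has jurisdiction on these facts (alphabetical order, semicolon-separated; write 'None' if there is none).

The Tardora High Bench:
  (a) The amount in controversy is $67,500, within the $500,000 ceiling, so one alternative holds. Met.
  (b) The operative events occurred in Ulria, not Tardora. The proviso rescues it, though: the amount in controversy is $67,500, which meets the $60,000 floor. Met.
  (c) The corporate defendant(s) have their principal place of business in Ulston, not Tardora; the claim does not concern real property — every alternative fails. Not met.
  (d) The defendant resides in Ulston, not Tardora. Not met.
  → Not every requirement is met — no jurisdiction.
The Ulston Regional Court:
  (a) The amount in controversy is USD 67,500, within the $75,000 ceiling, so this disjunct is met. And the carve-out is inapplicable — the claim does not concern real property. Met.
  (b) The defendant resides in Ulston, so one alternative holds. Satisfied.
  (c) No such written consent has been filed. The proviso rescues it, though: the amount in controversy is USD 67,500, which meets the 10,000 dollars floor. Condition met.
  (d) Varga Logistics has its principal place of business in Ulston, so one alternative holds. Condition met.
  → Every requirement is satisfied — jurisdiction.

the Ulston Regional Court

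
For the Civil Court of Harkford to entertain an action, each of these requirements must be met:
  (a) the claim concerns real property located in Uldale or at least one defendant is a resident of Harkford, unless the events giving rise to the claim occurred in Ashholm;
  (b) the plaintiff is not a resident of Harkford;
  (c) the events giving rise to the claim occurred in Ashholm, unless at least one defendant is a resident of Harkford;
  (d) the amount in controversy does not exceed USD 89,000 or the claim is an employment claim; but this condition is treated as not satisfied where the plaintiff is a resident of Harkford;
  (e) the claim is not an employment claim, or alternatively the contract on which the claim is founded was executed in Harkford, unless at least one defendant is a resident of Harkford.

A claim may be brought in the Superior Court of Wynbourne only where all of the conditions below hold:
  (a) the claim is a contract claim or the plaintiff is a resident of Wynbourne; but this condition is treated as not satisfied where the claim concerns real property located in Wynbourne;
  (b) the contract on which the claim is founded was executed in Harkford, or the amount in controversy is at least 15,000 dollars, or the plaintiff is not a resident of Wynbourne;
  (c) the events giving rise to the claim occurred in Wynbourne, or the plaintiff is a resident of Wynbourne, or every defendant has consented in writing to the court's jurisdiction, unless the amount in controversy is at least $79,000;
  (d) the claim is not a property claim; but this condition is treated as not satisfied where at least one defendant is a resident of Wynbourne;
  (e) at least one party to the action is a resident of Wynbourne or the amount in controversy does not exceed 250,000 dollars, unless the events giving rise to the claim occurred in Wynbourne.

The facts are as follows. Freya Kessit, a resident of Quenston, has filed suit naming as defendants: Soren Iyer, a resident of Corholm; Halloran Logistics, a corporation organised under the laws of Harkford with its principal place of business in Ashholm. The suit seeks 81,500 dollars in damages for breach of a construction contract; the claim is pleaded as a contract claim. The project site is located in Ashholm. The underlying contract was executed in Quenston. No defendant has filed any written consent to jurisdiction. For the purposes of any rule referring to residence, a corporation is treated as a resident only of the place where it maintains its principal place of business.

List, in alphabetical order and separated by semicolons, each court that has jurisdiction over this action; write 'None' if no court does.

The Civil Court of Harkford:
  (a) The claim does not concern real property; no defendant resides in Harkford (they reside in Corholm, Ashholm) — every alternative fails. However, the operative events occurred in Ashholm, so the 'unless' proviso supplies this condition. Met.
  (b) The plaintiff resides in Quenston, which is not Harkford. Satisfied.
  (c) The operative events occurred in Ashholm. Condition met.
  (d) The amount in controversy is USD 81,500, within the $89,000 ceiling, which satisfies one of the alternatives. The exception is not triggered, since the plaintiff resides in Quenston, not Harkford. Met.
  (e) The claim is a contract claim, not an employment claim, which satisfies one of the alternatives. Satisfied.
  → All conditions met; jurisdiction exists.
The Superior Court of Wynbourne:
  (a) The claim is a contract claim, which satisfies one of the alternatives. The exception is not triggered, since the claim does not concern real property. Condition met.
  (b) The amount in controversy is 81,500 dollars, which meets the 15,000 dollars floor, which satisfies one of the alternatives. Met.
  (c) The operative events occurred in Ashholm, not Wynbourne; the plaintiff resides in Quenston, not Wynbourne; no such written consent has been filed — none of the alternatives is met. However, the amount in controversy is 81,500 dollars, which meets the 79,000 dollars floor, so the 'unless' proviso supplies this condition. Condition met.
  (d) The claim is a contract claim, not a property claim. The carve-out does not apply: no defendant resides in Wynbourne (they reside in Corholm, Ashholm). Condition met.
  (e) The amount in controversy is USD 81,500, within the $250,000 ceiling, which satisfies one of the alternatives. Satisfied.
  → Jurisdiction lies.

the Civil Court of Harkford; the Superior Court of Wynbourne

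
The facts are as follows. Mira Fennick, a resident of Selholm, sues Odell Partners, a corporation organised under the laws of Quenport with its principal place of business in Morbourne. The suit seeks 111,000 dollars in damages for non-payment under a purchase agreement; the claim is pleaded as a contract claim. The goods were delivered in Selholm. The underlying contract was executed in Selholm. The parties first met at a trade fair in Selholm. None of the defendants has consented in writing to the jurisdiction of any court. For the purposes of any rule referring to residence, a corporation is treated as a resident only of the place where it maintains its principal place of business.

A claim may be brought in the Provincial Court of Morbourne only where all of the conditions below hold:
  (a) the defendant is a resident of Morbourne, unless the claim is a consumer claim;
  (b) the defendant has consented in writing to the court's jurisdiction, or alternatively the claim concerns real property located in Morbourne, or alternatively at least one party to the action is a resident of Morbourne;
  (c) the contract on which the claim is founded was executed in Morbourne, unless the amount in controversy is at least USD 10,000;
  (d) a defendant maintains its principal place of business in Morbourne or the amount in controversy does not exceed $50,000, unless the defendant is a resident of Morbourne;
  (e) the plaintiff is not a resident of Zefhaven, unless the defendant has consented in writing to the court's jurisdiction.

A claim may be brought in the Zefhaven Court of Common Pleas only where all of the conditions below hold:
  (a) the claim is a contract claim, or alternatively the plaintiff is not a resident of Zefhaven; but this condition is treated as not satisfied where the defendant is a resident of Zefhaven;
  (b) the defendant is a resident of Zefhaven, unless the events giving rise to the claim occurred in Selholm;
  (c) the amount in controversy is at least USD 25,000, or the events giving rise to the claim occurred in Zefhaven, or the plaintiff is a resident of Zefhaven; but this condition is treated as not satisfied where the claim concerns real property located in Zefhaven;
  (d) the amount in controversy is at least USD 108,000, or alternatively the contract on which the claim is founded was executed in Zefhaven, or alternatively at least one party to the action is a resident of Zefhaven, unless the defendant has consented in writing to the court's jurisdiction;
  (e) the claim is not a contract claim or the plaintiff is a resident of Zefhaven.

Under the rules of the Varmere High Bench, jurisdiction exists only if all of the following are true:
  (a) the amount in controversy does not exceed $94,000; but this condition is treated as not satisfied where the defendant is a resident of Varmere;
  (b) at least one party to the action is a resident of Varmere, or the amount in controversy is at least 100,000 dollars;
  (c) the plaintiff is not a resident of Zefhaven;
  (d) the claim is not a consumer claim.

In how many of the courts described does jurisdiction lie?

The Provincial Court of Morbourne:
  (a) The defendant resides in Morbourne. Met.
  (b) Odell Partners resides in Morbourne, so this disjunct is met. Satisfied.
  (c) The contract was executed in Selholm, not Morbourne. The proviso rescues it, though: the amount in controversy is $111,000, which meets the USD 10,000 floor. Condition met.
  (d) Odell Partners has its principal place of business in Morbourne, so this disjunct is met. Satisfied.
  (e) The plaintiff resides in Selholm, which is not Zefhaven. Condition met.
  → Jurisdiction lies.
The Zefhaven Court of Common Pleas:
  (a) The claim is a contract claim, so this disjunct is met. And the carve-out is inapplicable — the defendant resides in Morbourne, not Zefhaven. Satisfied.
  (b) The defendant resides in Morbourne, not Zefhaven. But the operative events occurred in Selholm, and the 'unless' clause therefore excuses the requirement. Met.
  (c) The amount in controversy is USD 111,000, which meets the $25,000 floor, so this disjunct is met. The carve-out does not apply: the claim does not concern real property. Condition met.
  (d) The amount in controversy is 111,000 dollars, which meets the USD 108,000 floor, so one alternative holds. Condition met.
  (e) The claim is a contract claim; the plaintiff resides in Selholm, not Zefhaven — none of the alternatives is met. Fails.
  → No jurisdiction.
The Varmere High Bench:
  (a) The amount in controversy is $111,000, above the $94,000 ceiling. Fails.
  (b) The amount in controversy is 111,000 dollars, which meets the 100,000 dollars floor — that alternative is enough. Met.
  (c) The plaintiff resides in Selholm, which is not Zefhaven. Condition met.
  (d) The claim is a contract claim, not a consumer claim. Met.
  → At least one condition fails; no jurisdiction.
Courts with jurisdiction: the Provincial Court of Morbourne — 1 in total.

1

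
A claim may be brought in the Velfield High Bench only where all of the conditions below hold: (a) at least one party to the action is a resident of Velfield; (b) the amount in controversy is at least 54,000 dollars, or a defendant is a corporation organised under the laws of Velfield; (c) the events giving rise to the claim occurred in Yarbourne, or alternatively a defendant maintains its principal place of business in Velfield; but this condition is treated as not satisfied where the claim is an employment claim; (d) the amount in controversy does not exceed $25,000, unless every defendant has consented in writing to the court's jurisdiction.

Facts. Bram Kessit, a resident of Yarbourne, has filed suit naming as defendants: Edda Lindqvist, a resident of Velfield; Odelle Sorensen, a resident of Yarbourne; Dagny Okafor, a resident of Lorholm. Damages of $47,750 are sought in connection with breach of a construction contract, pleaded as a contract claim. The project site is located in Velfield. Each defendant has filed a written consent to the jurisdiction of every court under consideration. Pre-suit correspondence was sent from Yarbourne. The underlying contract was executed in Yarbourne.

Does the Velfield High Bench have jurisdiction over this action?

The Velfield High Bench:
  (a) Edda Lindqvist resides in Velfield. Satisfied.
  (b) The amount in controversy is $47,750, below the $54,000 floor; no defendant is a corporation — no alternative holds. Condition not met.
  (c) The operative events occurred in Velfield, not Yarbourne; no defendant is a corporation — none of the alternatives is met. Not satisfied.
  (d) The amount in controversy is USD 47,750, above the $25,000 ceiling. But every defendant has filed written consent, and the 'unless' clause therefore excuses the requirement. Satisfied.
  → Not every requirement is met — no jurisdiction.

No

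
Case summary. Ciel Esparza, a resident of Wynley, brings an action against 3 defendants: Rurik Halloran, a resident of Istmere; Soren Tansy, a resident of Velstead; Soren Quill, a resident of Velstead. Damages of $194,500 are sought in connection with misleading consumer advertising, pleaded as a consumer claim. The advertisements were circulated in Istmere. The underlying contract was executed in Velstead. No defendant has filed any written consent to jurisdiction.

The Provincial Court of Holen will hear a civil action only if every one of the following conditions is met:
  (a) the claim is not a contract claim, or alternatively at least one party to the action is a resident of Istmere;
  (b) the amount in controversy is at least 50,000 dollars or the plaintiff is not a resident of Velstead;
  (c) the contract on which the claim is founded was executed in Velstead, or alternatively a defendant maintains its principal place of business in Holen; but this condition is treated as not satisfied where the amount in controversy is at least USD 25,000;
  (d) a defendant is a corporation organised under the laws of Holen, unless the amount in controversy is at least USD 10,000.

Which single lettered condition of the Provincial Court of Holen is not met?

The Provincial Court of Holen:
  (a) The claim is a consumer claim, not a contract claim — that alternative is enough. Met.
  (b) The amount in controversy is USD 194,500, which meets the $50,000 floor, which satisfies one of the alternatives. Met.
  (c) The contract was executed in Velstead, so one alternative holds. But the amount in controversy is USD 194,500, which meets the 25,000 dollars floor, triggering the carve-out and defeating this condition. Condition not met.
  (d) No defendant is a corporation. But the amount in controversy is $194,500, which meets the $10,000 floor, and the 'unless' clause therefore excuses the requirement. Met.
Only condition (c) fails.

(c)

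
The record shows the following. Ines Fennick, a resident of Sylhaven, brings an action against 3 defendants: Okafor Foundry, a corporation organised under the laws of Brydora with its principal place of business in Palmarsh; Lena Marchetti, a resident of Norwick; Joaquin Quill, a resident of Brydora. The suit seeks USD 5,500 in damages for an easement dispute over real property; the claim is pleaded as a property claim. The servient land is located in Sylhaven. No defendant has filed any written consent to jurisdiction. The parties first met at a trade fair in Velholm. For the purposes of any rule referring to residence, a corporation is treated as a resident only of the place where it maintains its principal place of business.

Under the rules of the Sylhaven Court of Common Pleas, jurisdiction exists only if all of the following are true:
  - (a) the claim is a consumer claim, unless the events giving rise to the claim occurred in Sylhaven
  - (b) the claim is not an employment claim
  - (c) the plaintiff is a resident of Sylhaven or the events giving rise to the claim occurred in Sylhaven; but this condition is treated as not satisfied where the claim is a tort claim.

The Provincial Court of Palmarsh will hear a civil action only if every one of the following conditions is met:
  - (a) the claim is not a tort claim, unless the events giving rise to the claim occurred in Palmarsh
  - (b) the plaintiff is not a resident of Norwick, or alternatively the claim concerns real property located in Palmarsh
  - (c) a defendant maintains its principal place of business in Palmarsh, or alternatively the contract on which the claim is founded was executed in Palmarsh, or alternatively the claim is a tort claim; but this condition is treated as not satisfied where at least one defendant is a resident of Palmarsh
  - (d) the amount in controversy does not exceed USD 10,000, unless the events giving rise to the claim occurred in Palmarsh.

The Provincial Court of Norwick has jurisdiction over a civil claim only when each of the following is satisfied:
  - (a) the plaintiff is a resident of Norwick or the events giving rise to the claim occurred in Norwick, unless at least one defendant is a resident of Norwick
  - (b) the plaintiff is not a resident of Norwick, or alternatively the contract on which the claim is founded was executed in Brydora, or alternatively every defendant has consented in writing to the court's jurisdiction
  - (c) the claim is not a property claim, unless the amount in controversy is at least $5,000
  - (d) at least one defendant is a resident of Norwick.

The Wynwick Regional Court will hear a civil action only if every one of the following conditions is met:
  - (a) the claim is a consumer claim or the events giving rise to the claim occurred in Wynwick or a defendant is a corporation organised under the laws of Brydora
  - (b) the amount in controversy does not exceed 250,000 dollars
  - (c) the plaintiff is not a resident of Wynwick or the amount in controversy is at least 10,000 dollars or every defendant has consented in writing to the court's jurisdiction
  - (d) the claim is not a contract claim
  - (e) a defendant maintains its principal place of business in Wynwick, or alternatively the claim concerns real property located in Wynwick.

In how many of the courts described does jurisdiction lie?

2

The Sylhaven Court of Common Pleas:
  (a) The claim is a property claim, not a consumer claim. The proviso rescues it, though: the operative events occurred in Sylhaven. Met.
  (b) The claim is a property claim, not an employment claim. Satisfied.
  (c) The plaintiff resides in Sylhaven — that alternative is enough. The exception is not triggered, since the claim is a property claim, not a tort claim. Condition met.
  → Jurisdiction lies.
The Provincial Court of Palmarsh:
  (a) The claim is a property claim, not a tort claim. Satisfied.
  (b) The plaintiff resides in Sylhaven, which is not Norwick, which satisfies one of the alternatives. Satisfied.
  (c) Okafor Foundry has its principal place of business in Palmarsh, so one alternative holds. But Okafor Foundry resides in Palmarsh, triggering the carve-out and defeating this condition. Not satisfied.
  (d) The amount in controversy is $5,500, within the 10,000 dollars ceiling. Satisfied.
  → The court lacks jurisdiction.
The Provincial Court of Norwick:
  (a) The plaintiff resides in Sylhaven, not Norwick; the operative events occurred in Sylhaven, not Norwick — every alternative fails. However, Lena Marchetti resides in Norwick, so the 'unless' proviso supplies this condition. Met.
  (b) The plaintiff resides in Sylhaven, which is not Norwick — that alternative is enough. Met.
  (c) The claim is a property claim. However, the amount in controversy is $5,500, which meets the 5,000 dollars floor, so the 'unless' proviso supplies this condition. Met.
  (d) Lena Marchetti resides in Norwick. Condition met.
  → Jurisdiction lies.
The Wynwick Regional Court:
  (a) Okafor Foundry is organised under the laws of Brydora, so this disjunct is met. Condition met.
  (b) The amount in controversy is USD 5,500, within the 250,000 dollars ceiling. Satisfied.
  (c) The plaintiff resides in Sylhaven, which is not Wynwick — that alternative is enough. Satisfied.
  (d) The claim is a property claim, not a contract claim. Satisfied.
  (e) The corporate defendant(s) have their principal place of business in Palmarsh, not Wynwick; the property lies in Sylhaven, not Wynwick — none of the alternatives is met. Not met.
  → Not every requirement is met — no jurisdiction.
Courts with jurisdiction: the Sylhaven Court of Common Pleas, the Provincial Court of Norwick — 2 in total.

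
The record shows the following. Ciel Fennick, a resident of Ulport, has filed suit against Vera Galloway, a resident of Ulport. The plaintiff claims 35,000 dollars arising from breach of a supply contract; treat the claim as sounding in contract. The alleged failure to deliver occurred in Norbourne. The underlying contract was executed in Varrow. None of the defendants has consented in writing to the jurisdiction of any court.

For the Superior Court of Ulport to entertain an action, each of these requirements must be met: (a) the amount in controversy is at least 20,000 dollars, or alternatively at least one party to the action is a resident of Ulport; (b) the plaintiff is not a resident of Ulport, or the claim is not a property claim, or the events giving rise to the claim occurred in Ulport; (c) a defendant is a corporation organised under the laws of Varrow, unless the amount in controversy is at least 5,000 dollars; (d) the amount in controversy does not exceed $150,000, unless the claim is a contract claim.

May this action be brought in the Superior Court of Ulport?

The Superior Court of Ulport:
  (a) The amount in controversy is 35,000 dollars, which meets the USD 20,000 floor, so this disjunct is met. Satisfied.
  (b) The claim is a contract claim, not a property claim, so this disjunct is met. Satisfied.
  (c) No defendant is a corporation. The proviso rescues it, though: the amount in controversy is 35,000 dollars, which meets the USD 5,000 floor. Condition met.
  (d) The amount in controversy is 35,000 dollars, within the $150,000 ceiling. Condition met.
  → The court has jurisdiction.

Yes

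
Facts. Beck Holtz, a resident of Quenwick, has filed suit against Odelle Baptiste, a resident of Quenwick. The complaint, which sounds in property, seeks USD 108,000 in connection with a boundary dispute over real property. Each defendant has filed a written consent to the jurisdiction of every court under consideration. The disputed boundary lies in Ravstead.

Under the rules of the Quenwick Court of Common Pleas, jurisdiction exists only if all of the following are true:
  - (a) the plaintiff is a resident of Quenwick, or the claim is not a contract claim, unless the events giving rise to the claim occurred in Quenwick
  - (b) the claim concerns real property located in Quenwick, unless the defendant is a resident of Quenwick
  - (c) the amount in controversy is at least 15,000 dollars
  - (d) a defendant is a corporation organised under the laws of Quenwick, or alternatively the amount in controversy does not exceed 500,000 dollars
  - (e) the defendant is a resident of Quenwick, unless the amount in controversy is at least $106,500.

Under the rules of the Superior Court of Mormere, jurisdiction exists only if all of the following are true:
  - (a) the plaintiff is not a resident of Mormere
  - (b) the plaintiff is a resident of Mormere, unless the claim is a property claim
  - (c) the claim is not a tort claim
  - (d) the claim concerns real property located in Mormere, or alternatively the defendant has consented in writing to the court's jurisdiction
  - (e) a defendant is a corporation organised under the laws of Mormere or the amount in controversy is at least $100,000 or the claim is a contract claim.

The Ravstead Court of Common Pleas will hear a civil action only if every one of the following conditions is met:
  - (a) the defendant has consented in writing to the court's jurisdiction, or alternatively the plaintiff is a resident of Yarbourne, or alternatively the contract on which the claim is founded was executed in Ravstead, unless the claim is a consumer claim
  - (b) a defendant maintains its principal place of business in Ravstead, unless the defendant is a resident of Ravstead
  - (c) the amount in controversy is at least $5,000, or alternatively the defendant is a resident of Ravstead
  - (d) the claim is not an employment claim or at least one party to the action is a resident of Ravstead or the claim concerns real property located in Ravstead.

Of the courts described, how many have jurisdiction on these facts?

The Quenwick Court of Common Pleas:
  (a) The plaintiff resides in Quenwick, so this disjunct is met. Met.
  (b) The property lies in Ravstead, not Quenwick. However, the defendant resides in Quenwick, so the 'unless' proviso supplies this condition. Satisfied.
  (c) The amount in controversy is 108,000 dollars, which meets the 15,000 dollars floor. Satisfied.
  (d) The amount in controversy is 108,000 dollars, within the $500,000 ceiling — that alternative is enough. Satisfied.
  (e) The defendant resides in Quenwick. Condition met.
  → All conditions met; jurisdiction exists.
The Superior Court of Mormere:
  (a) The plaintiff resides in Quenwick, which is not Mormere. Condition met.
  (b) The plaintiff resides in Quenwick, not Mormere. However, the claim is a property claim, so the 'unless' proviso supplies this condition. Met.
  (c) The claim is a property claim, not a tort claim. Condition met.
  (d) Every defendant has filed written consent, which satisfies one of the alternatives. Satisfied.
  (e) The amount in controversy is USD 108,000, which meets the USD 100,000 floor, so one alternative holds. Met.
  → All conditions met; jurisdiction exists.
The Ravstead Court of Common Pleas:
  (a) Every defendant has filed written consent, so this disjunct is met. Met.
  (b) No defendant is a corporation. The proviso offers no rescue either, since the defendant resides in Quenwick, not Ravstead. Condition not met.
  (c) The amount in controversy is USD 108,000, which meets the USD 5,000 floor — that alternative is enough. Satisfied.
  (d) The claim is a property claim, not an employment claim — that alternative is enough. Condition met.
  → At least one condition fails; no jurisdiction.
Courts with jurisdiction: the Quenwick Court of Common Pleas, the Superior Court of Mormere — 2 in total.

2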